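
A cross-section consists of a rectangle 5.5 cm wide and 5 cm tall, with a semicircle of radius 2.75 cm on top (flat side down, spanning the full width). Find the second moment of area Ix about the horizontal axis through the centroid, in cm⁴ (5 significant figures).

Ix ≈ 175.13 cm⁴

Decompose the section into non-overlapping parts with the origin at the bottom-left of its bounding rectangle.
Rectangular body: 5.5 × 5, A = 27.5 cm², y = 2.5 cm, Ī = 57.29167 cm⁴.
Semicircular cap: semicircle r = 2.75, A = 11.87915 cm², y = 6.167136 cm, Ī = 6.277155 cm⁴.
Centroid: ȳ = ΣA·y / ΣA = 3.606231 cm.
Transfer each piece to the horizontal axis through the centroid using Ī + A·d² with d = y − 3.606231:
  rectangular body: d = -1.106231 cm → contributes +90.94474 cm⁴
  semicircular cap: d = 2.560905 cm → contributes +84.18337 cm⁴
Total I = 175.1281 cm⁴.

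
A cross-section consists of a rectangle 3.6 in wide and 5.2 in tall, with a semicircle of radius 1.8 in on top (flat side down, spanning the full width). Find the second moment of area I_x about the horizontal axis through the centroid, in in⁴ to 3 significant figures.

I_x ≈ 88.6 in⁴

Split into non-overlapping primitives; take the origin at the lower-left of the bounding box.
Rectangular body: 3.6 × 5.2, A = 18.72 in², y = 2.6 in, Ī = 42.182 in⁴.
Semicircular cap: semicircle r = 1.8, A = 5.0894 in², y = 5.9639 in, Ī = 1.1522 in⁴.
Centroid: ȳ = ΣA·y / ΣA = 3.3191 in.
Transfer each piece to the horizontal axis through the centroid using Ī + A·d² with d = y − 3.3191:
  rectangular body: d = -0.71906 in → contributes +51.862 in⁴
  semicircular cap: d = 2.6449 in → contributes +36.754 in⁴
Total I = 88.616 in⁴.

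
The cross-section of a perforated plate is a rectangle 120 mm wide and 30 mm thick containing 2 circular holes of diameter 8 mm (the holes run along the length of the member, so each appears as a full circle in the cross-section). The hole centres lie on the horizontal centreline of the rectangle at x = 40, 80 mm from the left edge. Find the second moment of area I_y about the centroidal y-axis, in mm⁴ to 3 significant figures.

Treat the section as a set of non-overlapping primitives; coordinates are from the bounding-box lower-left.
Plate: 120 × 30, A = 3 600 mm², x = 60 mm, Ī = 4 320 000 mm⁴.
Hole 1 (subtracted): ⌀8, A = 50.265 mm², x = 40 mm, Ī = 201.06 mm⁴.
Hole 2 (subtracted): ⌀8, A = 50.265 mm², x = 80 mm, Ī = 201.06 mm⁴.
By symmetry the centroid is at mid-width, x̄ = 60 mm.
Transfer each piece to the centroidal y-axis using Ī + A·d² with d = x − 60:
  plate: d = 0 mm → contributes +4 320 000 mm⁴
  hole 1: d = -20 mm → contributes −20 307 mm⁴
  hole 2: d = 20 mm → contributes −20 307 mm⁴
Total I = 4 279 385 mm⁴.

I_y ≈ 4.28 × 10⁶ mm⁴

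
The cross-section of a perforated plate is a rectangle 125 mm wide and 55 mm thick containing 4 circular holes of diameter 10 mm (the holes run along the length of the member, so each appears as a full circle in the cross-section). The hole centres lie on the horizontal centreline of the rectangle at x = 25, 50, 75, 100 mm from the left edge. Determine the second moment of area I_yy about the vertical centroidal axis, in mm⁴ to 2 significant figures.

I_yy ≈ 8.7 × 10⁶ mm⁴

Treat the section as a set of non-overlapping primitives; coordinates are from the bounding-box lower-left.
Plate: 125 × 55, A = 6 875 mm², x = 62.5 mm, Ī = 8 951 823 mm⁴.
Hole 1 (subtracted): ⌀10, A = 78.54 mm², x = 25 mm, Ī = 490.9 mm⁴.
Hole 2 (subtracted): ⌀10, A = 78.54 mm², x = 50 mm, Ī = 490.9 mm⁴.
Hole 3 (subtracted): ⌀10, A = 78.54 mm², x = 75 mm, Ī = 490.9 mm⁴.
Hole 4 (subtracted): ⌀10, A = 78.54 mm², x = 100 mm, Ī = 490.9 mm⁴.
By symmetry the centroid is at mid-width, x̄ = 62.5 mm.
Transfer each piece to the vertical centroidal axis using Ī + A·d² with d = x − 62.5:
  plate: d = 0 mm → contributes +8 951 823 mm⁴
  hole 1: d = -37.5 mm → contributes −110 937 mm⁴
  hole 2: d = -12.5 mm → contributes −12 763 mm⁴
  hole 3: d = 12.5 mm → contributes −12 763 mm⁴
  hole 4: d = 37.5 mm → contributes −110 937 mm⁴
Total I = 8 704 422 mm⁴.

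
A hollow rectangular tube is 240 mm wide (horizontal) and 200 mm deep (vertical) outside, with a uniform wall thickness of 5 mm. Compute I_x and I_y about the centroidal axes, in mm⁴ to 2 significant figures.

I_x ≈ 2.9 × 10⁷ mm⁴, I_y ≈ 3.8 × 10⁷ mm⁴

Split into non-overlapping primitives; take the origin at the lower-left of the bounding box.
Outer rectangle: 240 × 200, A = 48 000 mm², y = 100 mm, Ī = 160 000 000 mm⁴.
Inner void (subtracted): 230 × 190, A = 43 700 mm², y = 100 mm, Ī = 131 464 167 mm⁴.
By symmetry the centroid is at mid-height, ȳ = 100 mm.
All pieces are centred on the centroidal x-axis, so I = ΣĪ (holes subtracted) = 28 535 833 mm⁴.
Repeating about the centroidal y-axis gives I_y = 37 755 833 mm⁴.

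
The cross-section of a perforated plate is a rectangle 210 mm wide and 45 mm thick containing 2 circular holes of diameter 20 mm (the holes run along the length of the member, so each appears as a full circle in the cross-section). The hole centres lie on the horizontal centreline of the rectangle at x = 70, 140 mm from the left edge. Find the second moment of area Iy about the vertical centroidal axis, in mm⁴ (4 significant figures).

Decompose the section into non-overlapping parts with the origin at the bottom-left of its bounding rectangle.
Plate: 210 × 45, A = 9 450 mm², x = 105 mm, Ī = 34 728 750 mm⁴.
Hole 1 (subtracted): ⌀20, A = 314.159 mm², x = 70 mm, Ī = 7853.98 mm⁴.
Hole 2 (subtracted): ⌀20, A = 314.159 mm², x = 140 mm, Ī = 7853.98 mm⁴.
By symmetry the centroid is at mid-width, x̄ = 105 mm.
Transfer each piece to the vertical centroidal axis using Ī + A·d² with d = x − 105:
  plate: d = 0 mm → contributes +34 728 750 mm⁴
  hole 1: d = -35 mm → contributes −392 699 mm⁴
  hole 2: d = 35 mm → contributes −392 699 mm⁴
Total I = 33 943 352 mm⁴.

Iy ≈ 3.394 × 10⁷ mm⁴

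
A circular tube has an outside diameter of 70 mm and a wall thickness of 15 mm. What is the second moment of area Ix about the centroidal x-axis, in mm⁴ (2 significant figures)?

Break the section into simple shapes (no overlaps), measuring from the bottom-left corner of the bounding box.
Outer circle: ⌀70, A = 3 848 mm², y = 35 mm, Ī = 1 178 588 mm⁴.
Bore (subtracted): ⌀40, A = 1 257 mm², y = 35 mm, Ī = 125 664 mm⁴.
By symmetry the centroid is at mid-height, ȳ = 35 mm.
All pieces are centred on the centroidal x-axis, so I = ΣĪ (holes subtracted) = 1 052 924 mm⁴.

Ix ≈ 1.1 × 10⁶ mm⁴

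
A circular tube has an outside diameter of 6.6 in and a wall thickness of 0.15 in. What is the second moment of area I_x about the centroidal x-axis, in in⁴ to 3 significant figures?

I_x ≈ 15.8 in⁴

Decompose the section into non-overlapping parts with the origin at the bottom-left of its bounding rectangle.
Outer circle: ⌀6.6, A = 34.212 in², y = 3.3 in, Ī = 93.142 in⁴.
Bore (subtracted): ⌀6.3, A = 31.172 in², y = 3.3 in, Ī = 77.327 in⁴.
By symmetry the centroid is at mid-height, ȳ = 3.3 in.
All pieces are centred on the centroidal x-axis, so I = ΣĪ (holes subtracted) = 15.815 in⁴.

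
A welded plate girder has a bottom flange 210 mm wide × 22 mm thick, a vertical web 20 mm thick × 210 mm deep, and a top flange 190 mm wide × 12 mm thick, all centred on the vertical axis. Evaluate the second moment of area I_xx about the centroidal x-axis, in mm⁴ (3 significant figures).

Split into non-overlapping primitives; take the origin at the lower-left of the bounding box.
Bottom plate: 210 × 22, A = 4 620 mm², y = 11 mm, Ī = 186 340 mm⁴.
Web plate: 20 × 210, A = 4 200 mm², y = 127 mm, Ī = 15 435 000 mm⁴.
Top plate: 190 × 12, A = 2 280 mm², y = 238 mm, Ī = 27 360 mm⁴.
Centroid: ȳ = ΣA·y / ΣA = 101.52 mm.
Transfer each piece to the centroidal x-axis using Ī + A·d² with d = y − 101.52:
  bottom plate: d = -90.519 mm → contributes +38 041 117 mm⁴
  web plate: d = 25.481 mm → contributes +18 161 999 mm⁴
  top plate: d = 136.48 mm → contributes +42 497 115 mm⁴
Total I = 98 700 231 mm⁴.

I_xx ≈ 9.87 × 10⁷ mm⁴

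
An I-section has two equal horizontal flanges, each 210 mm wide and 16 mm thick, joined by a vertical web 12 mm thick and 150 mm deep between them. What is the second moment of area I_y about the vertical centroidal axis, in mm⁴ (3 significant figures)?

I_y ≈ 2.47 × 10⁷ mm⁴

Break the section into simple shapes (no overlaps), measuring from the bottom-left corner of the bounding box.
Bottom flange: 210 × 16, A = 3 360 mm², x = 105 mm, Ī = 12 348 000 mm⁴.
Web: 12 × 150, A = 1 800 mm², x = 105 mm, Ī = 21 600 mm⁴.
Top flange: 210 × 16, A = 3 360 mm², x = 105 mm, Ī = 12 348 000 mm⁴.
By symmetry the centroid is at mid-width, x̄ = 105 mm.
All pieces are centred on the vertical centroidal axis, so I = ΣĪ = 24 717 600 mm⁴.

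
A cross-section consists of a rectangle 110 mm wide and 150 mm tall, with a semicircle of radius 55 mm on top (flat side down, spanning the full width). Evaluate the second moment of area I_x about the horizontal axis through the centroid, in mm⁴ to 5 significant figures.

I_x ≈ 6.7622 × 10⁷ mm⁴

Split into non-overlapping primitives; take the origin at the lower-left of the bounding box.
Rectangular body: 110 × 150, A = 16 500 mm², y = 75 mm, Ī = 30 937 500 mm⁴.
Semicircular cap: semicircle r = 55, A = 4751.659 mm², y = 173.3427 mm, Ī = 1 004 345 mm⁴.
Centroid: ȳ = ΣA·y / ΣA = 96.98845 mm.
Transfer each piece to the horizontal axis through the centroid using Ī + A·d² with d = y − 96.98845:
  rectangular body: d = -21.98845 mm → contributes +38 915 118 mm⁴
  semicircular cap: d = 76.35427 mm → contributes +28 706 397 mm⁴
Total I = 67 621 516 mm⁴.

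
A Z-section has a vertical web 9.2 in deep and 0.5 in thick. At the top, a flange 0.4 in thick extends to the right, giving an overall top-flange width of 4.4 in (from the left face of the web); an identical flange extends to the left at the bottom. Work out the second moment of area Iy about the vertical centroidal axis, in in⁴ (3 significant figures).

Split into non-overlapping primitives; take the origin at the lower-left of the bounding box.
Web: 0.5 × 9.2, A = 4.6 in², x = 4.15 in, Ī = 0.095833 in⁴.
Top flange (beyond web): 3.9 × 0.4, A = 1.56 in², x = 6.35 in, Ī = 1.9773 in⁴.
Bottom flange (beyond web): 3.9 × 0.4, A = 1.56 in², x = 1.95 in, Ī = 1.9773 in⁴.
Centroid: x̄ = ΣA·x / ΣA = 4.15 in.
Transfer each piece to the vertical centroidal axis using Ī + A·d² with d = x − 4.15:
  web: d = 0 in → contributes +0.095833 in⁴
  top flange (beyond web): d = 2.2 in → contributes +9.5277 in⁴
  bottom flange (beyond web): d = -2.2 in → contributes +9.5277 in⁴
Total I = 19.151 in⁴.

Iy ≈ 19.2 in⁴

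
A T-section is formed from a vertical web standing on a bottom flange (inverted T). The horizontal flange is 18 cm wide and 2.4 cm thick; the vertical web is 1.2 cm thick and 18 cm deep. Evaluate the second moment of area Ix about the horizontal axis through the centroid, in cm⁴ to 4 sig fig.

Break the section into simple shapes (no overlaps), measuring from the bottom-left corner of the bounding box.
Flange: 18 × 2.4, A = 43.2 cm², y = 1.2 cm, Ī = 20.736 cm⁴.
Web: 1.2 × 18, A = 21.6 cm², y = 11.4 cm, Ī = 583.2 cm⁴.
Centroid: ȳ = ΣA·y / ΣA = 4.6 cm.
Transfer each piece to the horizontal axis through the centroid using Ī + A·d² with d = y − 4.6:
  flange: d = -3.4 cm → contributes +520.128 cm⁴
  web: d = 6.8 cm → contributes +1581.98 cm⁴
Total I = 2102.11 cm⁴.

Ix ≈ 2102 cm⁴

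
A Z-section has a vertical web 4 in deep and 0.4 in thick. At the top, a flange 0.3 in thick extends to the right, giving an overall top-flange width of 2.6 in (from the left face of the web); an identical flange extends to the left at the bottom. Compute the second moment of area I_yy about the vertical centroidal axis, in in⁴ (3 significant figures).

Treat the section as a set of non-overlapping primitives; coordinates are from the bounding-box lower-left.
Web: 0.4 × 4, A = 1.6 in², x = 2.4 in, Ī = 0.021333 in⁴.
Top flange (beyond web): 2.2 × 0.3, A = 0.66 in², x = 3.7 in, Ī = 0.2662 in⁴.
Bottom flange (beyond web): 2.2 × 0.3, A = 0.66 in², x = 1.1 in, Ī = 0.2662 in⁴.
Centroid: x̄ = ΣA·x / ΣA = 2.4 in.
Transfer each piece to the vertical centroidal axis using Ī + A·d² with d = x − 2.4:
  web: d = 0 in → contributes +0.021333 in⁴
  top flange (beyond web): d = 1.3 in → contributes +1.3816 in⁴
  bottom flange (beyond web): d = -1.3 in → contributes +1.3816 in⁴
Total I = 2.7845 in⁴.

I_yy ≈ 2.78 in⁴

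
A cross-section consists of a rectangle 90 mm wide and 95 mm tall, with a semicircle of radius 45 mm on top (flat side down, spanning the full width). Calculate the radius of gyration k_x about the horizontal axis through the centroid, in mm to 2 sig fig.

Break the section into simple shapes (no overlaps), measuring from the bottom-left corner of the bounding box.
Rectangular body: 90 × 95, A = 8 550 mm², y = 47.5 mm, Ī = 6 430 313 mm⁴.
Semicircular cap: semicircle r = 45, A = 3 181 mm², y = 114.1 mm, Ī = 450 072 mm⁴.
Centroid: ȳ = ΣA·y / ΣA = 65.56 mm.
Transfer each piece to the horizontal axis through the centroid using Ī + A·d² with d = y − 65.56:
  rectangular body: d = -18.06 mm → contributes +9 218 527 mm⁴
  semicircular cap: d = 48.54 mm → contributes +7 944 653 mm⁴
Total I = 17 163 180 mm⁴.
Radius of gyration: k = √(I/A) = √(17 163 180 / 11 731) = 38.25 mm.

k_x ≈ 38 mm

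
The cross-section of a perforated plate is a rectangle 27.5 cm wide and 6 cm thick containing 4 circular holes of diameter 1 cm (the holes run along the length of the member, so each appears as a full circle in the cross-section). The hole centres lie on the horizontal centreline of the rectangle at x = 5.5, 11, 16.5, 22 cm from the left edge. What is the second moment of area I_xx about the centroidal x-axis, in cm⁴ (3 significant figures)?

Treat the section as a set of non-overlapping primitives; coordinates are from the bounding-box lower-left.
Plate: 27.5 × 6, A = 165 cm², y = 3 cm, Ī = 495 cm⁴.
Hole 1 (subtracted): ⌀1, A = 0.7854 cm², y = 3 cm, Ī = 0.049087 cm⁴.
Hole 2 (subtracted): ⌀1, A = 0.7854 cm², y = 3 cm, Ī = 0.049087 cm⁴.
Hole 3 (subtracted): ⌀1, A = 0.7854 cm², y = 3 cm, Ī = 0.049087 cm⁴.
Hole 4 (subtracted): ⌀1, A = 0.7854 cm², y = 3 cm, Ī = 0.049087 cm⁴.
By symmetry the centroid is at mid-height, ȳ = 3 cm.
All pieces are centred on the centroidal x-axis, so I = ΣĪ (holes subtracted) = 494.8 cm⁴.

I_xx ≈ 495 cm⁴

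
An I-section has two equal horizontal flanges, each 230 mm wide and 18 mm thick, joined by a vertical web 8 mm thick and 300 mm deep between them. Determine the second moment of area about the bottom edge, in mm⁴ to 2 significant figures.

Treat the section as a set of non-overlapping primitives; coordinates are from the bounding-box lower-left.
Bottom flange: 230 × 18, A = 4 140 mm², y = 9 mm, Ī = 111 780 mm⁴.
Web: 8 × 300, A = 2 400 mm², y = 168 mm, Ī = 18 000 000 mm⁴.
Top flange: 230 × 18, A = 4 140 mm², y = 327 mm, Ī = 111 780 mm⁴.
Transfer each piece to a horizontal axis along the bottom face using Ī + A·d² with d = y − 0:
  bottom flange: d = 9 mm → contributes +447 120 mm⁴
  web: d = 168 mm → contributes +85 737 600 mm⁴
  top flange: d = 327 mm → contributes +442 797 840 mm⁴
Total I = 528 982 560 mm⁴.

I_base ≈ 5.3 × 10⁸ mm⁴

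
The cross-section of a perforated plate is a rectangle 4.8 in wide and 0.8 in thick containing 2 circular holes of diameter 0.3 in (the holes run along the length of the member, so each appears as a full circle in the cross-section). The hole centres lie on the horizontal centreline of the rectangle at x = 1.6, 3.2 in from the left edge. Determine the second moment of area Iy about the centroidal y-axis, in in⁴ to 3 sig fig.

Iy ≈ 7.28 in⁴

Break the section into simple shapes (no overlaps), measuring from the bottom-left corner of the bounding box.
Plate: 4.8 × 0.8, A = 3.84 in², x = 2.4 in, Ī = 7.3728 in⁴.
Hole 1 (subtracted): ⌀0.3, A = 0.070686 in², x = 1.6 in, Ī = 0.00039761 in⁴.
Hole 2 (subtracted): ⌀0.3, A = 0.070686 in², x = 3.2 in, Ī = 0.00039761 in⁴.
By symmetry the centroid is at mid-width, x̄ = 2.4 in.
Transfer each piece to the centroidal y-axis using Ī + A·d² with d = x − 2.4:
  plate: d = 0 in → contributes +7.3728 in⁴
  hole 1: d = -0.8 in → contributes −0.045637 in⁴
  hole 2: d = 0.8 in → contributes −0.045637 in⁴
Total I = 7.2815 in⁴.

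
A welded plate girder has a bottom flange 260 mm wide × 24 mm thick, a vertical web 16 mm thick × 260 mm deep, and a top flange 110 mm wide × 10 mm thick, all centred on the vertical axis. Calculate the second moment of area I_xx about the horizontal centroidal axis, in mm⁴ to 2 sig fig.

I_xx ≈ 1.2 × 10⁸ mm⁴

Split into non-overlapping primitives; take the origin at the lower-left of the bounding box.
Bottom plate: 260 × 24, A = 6 240 mm², y = 12 mm, Ī = 299 520 mm⁴.
Web plate: 16 × 260, A = 4 160 mm², y = 154 mm, Ī = 23 434 667 mm⁴.
Top plate: 110 × 10, A = 1 100 mm², y = 289 mm, Ī = 9 167 mm⁴.
Centroid: ȳ = ΣA·y / ΣA = 89.86 mm.
Transfer each piece to the horizontal centroidal axis using Ī + A·d² with d = y − 89.86:
  bottom plate: d = -77.86 mm → contributes +38 130 056 mm⁴
  web plate: d = 64.14 mm → contributes +40 547 263 mm⁴
  top plate: d = 199.1 mm → contributes +43 630 437 mm⁴
Total I = 122 307 756 mm⁴.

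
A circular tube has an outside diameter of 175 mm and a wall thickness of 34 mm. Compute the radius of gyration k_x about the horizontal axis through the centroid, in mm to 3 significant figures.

Break the section into simple shapes (no overlaps), measuring from the bottom-left corner of the bounding box.
Outer circle: ⌀175, A = 24 053 mm², y = 87.5 mm, Ī = 46 038 598 mm⁴.
Bore (subtracted): ⌀107, A = 8 992 mm², y = 87.5 mm, Ī = 6 434 355 mm⁴.
By symmetry the centroid is at mid-height, ȳ = 87.5 mm.
All pieces are centred on the horizontal axis through the centroid, so I = ΣĪ (holes subtracted) = 39 604 244 mm⁴.
Radius of gyration: k = √(I/A) = √(39 604 244 / 15 061) = 51.28 mm.

k_x ≈ 51.3 mm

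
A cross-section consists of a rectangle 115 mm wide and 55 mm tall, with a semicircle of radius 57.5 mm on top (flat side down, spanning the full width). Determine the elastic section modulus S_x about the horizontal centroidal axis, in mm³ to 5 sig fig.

S_x ≈ 1.7009 × 10⁵ mm³

Split into non-overlapping primitives; take the origin at the lower-left of the bounding box.
Rectangular body: 115 × 55, A = 6 325 mm², y = 27.5 mm, Ī = 1 594 427 mm⁴.
Semicircular cap: semicircle r = 57.5, A = 5193.445 mm², y = 79.40376 mm, Ī = 1 199 785 mm⁴.
Centroid: ȳ = ΣA·y / ΣA = 50.90241 mm.
Transfer each piece to the horizontal centroidal axis using Ī + A·d² with d = y − 50.90241:
  rectangular body: d = -23.40241 mm → contributes +5 058 456 mm⁴
  semicircular cap: d = 28.50135 mm → contributes +5 418 561 mm⁴
Total I = 10 477 018 mm⁴.
Extreme fibre distance c = 61.59759 mm; S = I/c = 170088.1 mm³.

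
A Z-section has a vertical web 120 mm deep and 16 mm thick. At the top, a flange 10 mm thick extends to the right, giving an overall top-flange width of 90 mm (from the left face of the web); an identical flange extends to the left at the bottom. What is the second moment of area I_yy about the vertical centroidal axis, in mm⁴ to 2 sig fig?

I_yy ≈ 3.7 × 10⁶ mm⁴

Split into non-overlapping primitives; take the origin at the lower-left of the bounding box.
Web: 16 × 120, A = 1 920 mm², x = 82 mm, Ī = 40 960 mm⁴.
Top flange (beyond web): 74 × 10, A = 740 mm², x = 127 mm, Ī = 337 687 mm⁴.
Bottom flange (beyond web): 74 × 10, A = 740 mm², x = 37 mm, Ī = 337 687 mm⁴.
Centroid: x̄ = ΣA·x / ΣA = 82 mm.
Transfer each piece to the vertical centroidal axis using Ī + A·d² with d = x − 82:
  web: d = 0 mm → contributes +40 960 mm⁴
  top flange (beyond web): d = 45 mm → contributes +1 836 187 mm⁴
  bottom flange (beyond web): d = -45 mm → contributes +1 836 187 mm⁴
Total I = 3 713 333 mm⁴.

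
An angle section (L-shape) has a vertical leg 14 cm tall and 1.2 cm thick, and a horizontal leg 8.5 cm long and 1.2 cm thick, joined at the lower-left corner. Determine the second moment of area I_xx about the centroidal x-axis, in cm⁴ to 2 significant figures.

I_xx ≈ 510 cm⁴

Decompose the section into non-overlapping parts with the origin at the bottom-left of its bounding rectangle.
Vertical leg: 1.2 × 14, A = 16.8 cm², y = 7 cm, Ī = 274.4 cm⁴.
Horizontal leg (remainder): 7.3 × 1.2, A = 8.76 cm², y = 0.6 cm, Ī = 1.051 cm⁴.
Centroid: ȳ = ΣA·y / ΣA = 4.807 cm.
Transfer each piece to the centroidal x-axis using Ī + A·d² with d = y − 4.807:
  vertical leg: d = 2.193 cm → contributes +355.2 cm⁴
  horizontal leg (remainder): d = -4.207 cm → contributes +156.1 cm⁴
Total I = 511.3 cm⁴.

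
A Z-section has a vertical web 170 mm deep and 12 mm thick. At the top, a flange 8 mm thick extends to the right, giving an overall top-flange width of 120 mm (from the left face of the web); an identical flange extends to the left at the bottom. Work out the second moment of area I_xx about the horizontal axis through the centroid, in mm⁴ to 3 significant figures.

I_xx ≈ 1.63 × 10⁷ mm⁴

Decompose the section into non-overlapping parts with the origin at the bottom-left of its bounding rectangle.
Web: 12 × 170, A = 2 040 mm², y = 85 mm, Ī = 4 913 000 mm⁴.
Top flange (beyond web): 108 × 8, A = 864 mm², y = 166 mm, Ī = 4 608 mm⁴.
Bottom flange (beyond web): 108 × 8, A = 864 mm², y = 4 mm, Ī = 4 608 mm⁴.
Centroid: ȳ = ΣA·y / ΣA = 85 mm.
Transfer each piece to the horizontal axis through the centroid using Ī + A·d² with d = y − 85:
  web: d = 0 mm → contributes +4 913 000 mm⁴
  top flange (beyond web): d = 81 mm → contributes +5 673 312 mm⁴
  bottom flange (beyond web): d = -81 mm → contributes +5 673 312 mm⁴
Total I = 16 259 624 mm⁴.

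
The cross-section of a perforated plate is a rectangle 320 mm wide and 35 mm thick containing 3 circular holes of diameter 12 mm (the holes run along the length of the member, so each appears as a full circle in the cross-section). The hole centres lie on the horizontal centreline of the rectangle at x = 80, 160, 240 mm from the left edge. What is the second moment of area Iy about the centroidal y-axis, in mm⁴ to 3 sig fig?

Decompose the section into non-overlapping parts with the origin at the bottom-left of its bounding rectangle.
Plate: 320 × 35, A = 11 200 mm², x = 160 mm, Ī = 95 573 333 mm⁴.
Hole 1 (subtracted): ⌀12, A = 113.1 mm², x = 80 mm, Ī = 1017.9 mm⁴.
Hole 2 (subtracted): ⌀12, A = 113.1 mm², x = 160 mm, Ī = 1017.9 mm⁴.
Hole 3 (subtracted): ⌀12, A = 113.1 mm², x = 240 mm, Ī = 1017.9 mm⁴.
By symmetry the centroid is at mid-width, x̄ = 160 mm.
Transfer each piece to the centroidal y-axis using Ī + A·d² with d = x − 160:
  plate: d = 0 mm → contributes +95 573 333 mm⁴
  hole 1: d = -80 mm → contributes −724 841 mm⁴
  hole 2: d = 0 mm → contributes −1017.9 mm⁴
  hole 3: d = 80 mm → contributes −724 841 mm⁴
Total I = 94 122 634 mm⁴.

Iy ≈ 9.41 × 10⁷ mm⁴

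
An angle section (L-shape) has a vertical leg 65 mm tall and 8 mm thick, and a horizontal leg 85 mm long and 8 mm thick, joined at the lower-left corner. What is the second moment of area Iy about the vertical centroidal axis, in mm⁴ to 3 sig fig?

Split into non-overlapping primitives; take the origin at the lower-left of the bounding box.
Vertical leg: 8 × 65, A = 520 mm², x = 4 mm, Ī = 2773.3 mm⁴.
Horizontal leg (remainder): 77 × 8, A = 616 mm², x = 46.5 mm, Ī = 304 355 mm⁴.
Centroid: x̄ = ΣA·x / ΣA = 27.046 mm.
Transfer each piece to the vertical centroidal axis using Ī + A·d² with d = x − 27.046:
  vertical leg: d = -23.046 mm → contributes +278 949 mm⁴
  horizontal leg (remainder): d = 19.454 mm → contributes +537 491 mm⁴
Total I = 816 440 mm⁴.

Iy ≈ 8.16 × 10⁵ mm⁴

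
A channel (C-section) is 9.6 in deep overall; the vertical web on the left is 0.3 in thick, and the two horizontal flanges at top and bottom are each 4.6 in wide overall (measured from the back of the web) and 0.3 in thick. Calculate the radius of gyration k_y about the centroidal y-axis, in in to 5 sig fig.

k_y ≈ 1.4320 in

Break the section into simple shapes (no overlaps), measuring from the bottom-left corner of the bounding box.
Web: 0.3 × 9.6, A = 2.88 in², x = 0.15 in, Ī = 0.0216 in⁴.
Top flange (beyond web): 4.3 × 0.3, A = 1.29 in², x = 2.45 in, Ī = 1.987675 in⁴.
Bottom flange (beyond web): 4.3 × 0.3, A = 1.29 in², x = 2.45 in, Ī = 1.987675 in⁴.
Centroid: x̄ = ΣA·x / ΣA = 1.236813 in.
Transfer each piece to the centroidal y-axis using Ī + A·d² with d = x − 1.236813:
  web: d = -1.086813 in → contributes +3.423349 in⁴
  top flange (beyond web): d = 1.213187 in → contributes +3.886326 in⁴
  bottom flange (beyond web): d = 1.213187 in → contributes +3.886326 in⁴
Total I = 11.196 in⁴.
Radius of gyration: k = √(I/A) = √(11.196 / 5.46) = 1.431974 in.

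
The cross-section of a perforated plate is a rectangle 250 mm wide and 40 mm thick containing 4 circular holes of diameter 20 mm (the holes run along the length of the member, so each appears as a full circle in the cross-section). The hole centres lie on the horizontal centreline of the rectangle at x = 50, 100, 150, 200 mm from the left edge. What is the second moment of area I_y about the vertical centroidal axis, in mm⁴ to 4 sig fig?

Split into non-overlapping primitives; take the origin at the lower-left of the bounding box.
Plate: 250 × 40, A = 10 000 mm², x = 125 mm, Ī = 52 083 333 mm⁴.
Hole 1 (subtracted): ⌀20, A = 314.159 mm², x = 50 mm, Ī = 7853.98 mm⁴.
Hole 2 (subtracted): ⌀20, A = 314.159 mm², x = 100 mm, Ī = 7853.98 mm⁴.
Hole 3 (subtracted): ⌀20, A = 314.159 mm², x = 150 mm, Ī = 7853.98 mm⁴.
Hole 4 (subtracted): ⌀20, A = 314.159 mm², x = 200 mm, Ī = 7853.98 mm⁴.
By symmetry the centroid is at mid-width, x̄ = 125 mm.
Transfer each piece to the vertical centroidal axis using Ī + A·d² with d = x − 125:
  plate: d = 0 mm → contributes +52 083 333 mm⁴
  hole 1: d = -75 mm → contributes −1 775 000 mm⁴
  hole 2: d = -25 mm → contributes −204 204 mm⁴
  hole 3: d = 25 mm → contributes −204 204 mm⁴
  hole 4: d = 75 mm → contributes −1 775 000 mm⁴
Total I = 48 124 927 mm⁴.

I_y ≈ 4.812 × 10⁷ mm⁴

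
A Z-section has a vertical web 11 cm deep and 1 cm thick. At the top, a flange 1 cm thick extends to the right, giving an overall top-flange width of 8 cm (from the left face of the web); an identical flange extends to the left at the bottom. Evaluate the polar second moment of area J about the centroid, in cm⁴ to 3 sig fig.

Treat the section as a set of non-overlapping primitives; coordinates are from the bounding-box lower-left.
Web: 1 × 11, A = 11 cm², y = 5.5 cm, Ī = 110.92 cm⁴.
Top flange (beyond web): 7 × 1, A = 7 cm², y = 10.5 cm, Ī = 0.58333 cm⁴.
Bottom flange (beyond web): 7 × 1, A = 7 cm², y = 0.5 cm, Ī = 0.58333 cm⁴.
Centroid: ȳ = ΣA·y / ΣA = 5.5 cm.
Transfer each piece to the centroidal x-axis using Ī + A·d² with d = y − 5.5:
  web: d = 0 cm → contributes +110.92 cm⁴
  top flange (beyond web): d = 5 cm → contributes +175.58 cm⁴
  bottom flange (beyond web): d = -5 cm → contributes +175.58 cm⁴
Total I = 462.08 cm⁴.
For the y-axis: x̄ = 7.5 cm.
Repeating about the centroidal y-axis gives I_y = 282.08 cm⁴.
Polar second moment: J = I_x + I_y = 744.17 cm⁴.

J ≈ 744 cm⁴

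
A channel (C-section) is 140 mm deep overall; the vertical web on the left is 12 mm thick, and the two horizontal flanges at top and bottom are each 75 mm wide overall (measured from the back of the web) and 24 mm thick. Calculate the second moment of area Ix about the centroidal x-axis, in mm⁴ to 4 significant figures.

Split into non-overlapping primitives; take the origin at the lower-left of the bounding box.
Web: 12 × 140, A = 1 680 mm², y = 70 mm, Ī = 2 744 000 mm⁴.
Top flange (beyond web): 63 × 24, A = 1 512 mm², y = 128 mm, Ī = 72 576 mm⁴.
Bottom flange (beyond web): 63 × 24, A = 1 512 mm², y = 12 mm, Ī = 72 576 mm⁴.
By symmetry the centroid is at mid-height, ȳ = 70 mm.
Transfer each piece to the centroidal x-axis using Ī + A·d² with d = y − 70:
  web: d = 0 mm → contributes +2 744 000 mm⁴
  top flange (beyond web): d = 58 mm → contributes +5 158 944 mm⁴
  bottom flange (beyond web): d = -58 mm → contributes +5 158 944 mm⁴
Total I = 13 061 888 mm⁴.

Ix ≈ 1.306 × 10⁷ mm⁴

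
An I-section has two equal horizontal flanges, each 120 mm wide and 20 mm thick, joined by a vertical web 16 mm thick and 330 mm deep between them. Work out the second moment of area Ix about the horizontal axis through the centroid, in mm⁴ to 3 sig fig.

Ix ≈ 1.95 × 10⁸ mm⁴

Break the section into simple shapes (no overlaps), measuring from the bottom-left corner of the bounding box.
Bottom flange: 120 × 20, A = 2 400 mm², y = 10 mm, Ī = 80 000 mm⁴.
Web: 16 × 330, A = 5 280 mm², y = 185 mm, Ī = 47 916 000 mm⁴.
Top flange: 120 × 20, A = 2 400 mm², y = 360 mm, Ī = 80 000 mm⁴.
By symmetry the centroid is at mid-height, ȳ = 185 mm.
Transfer each piece to the horizontal axis through the centroid using Ī + A·d² with d = y − 185:
  bottom flange: d = -175 mm → contributes +73 580 000 mm⁴
  web: d = 0 mm → contributes +47 916 000 mm⁴
  top flange: d = 175 mm → contributes +73 580 000 mm⁴
Total I = 195 076 000 mm⁴.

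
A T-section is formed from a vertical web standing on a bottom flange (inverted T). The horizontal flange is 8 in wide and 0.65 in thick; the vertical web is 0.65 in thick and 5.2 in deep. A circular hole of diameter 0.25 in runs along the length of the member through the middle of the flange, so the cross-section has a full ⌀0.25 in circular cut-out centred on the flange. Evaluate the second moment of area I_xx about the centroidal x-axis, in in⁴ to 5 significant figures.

Decompose the section into non-overlapping parts with the origin at the bottom-left of its bounding rectangle.
Flange: 8 × 0.65, A = 5.2 in², y = 0.325 in, Ī = 0.1830833 in⁴.
Web: 0.65 × 5.2, A = 3.38 in², y = 3.25 in, Ī = 7.616267 in⁴.
Hole (subtracted): ⌀0.25, A = 0.04908739 in², y = 0.325 in, Ī = 0.0001917476 in⁴.
Centroid: ȳ = ΣA·y / ΣA = 1.483903 in.
Transfer each piece to the centroidal x-axis using Ī + A·d² with d = y − 1.483903:
  flange: d = -1.158903 in → contributes +7.166975 in⁴
  web: d = 1.766097 in → contributes +18.15882 in⁴
  hole: d = -1.158903 in → contributes −0.06611886 in⁴
Total I = 25.25968 in⁴.

I_xx ≈ 25.260 in⁴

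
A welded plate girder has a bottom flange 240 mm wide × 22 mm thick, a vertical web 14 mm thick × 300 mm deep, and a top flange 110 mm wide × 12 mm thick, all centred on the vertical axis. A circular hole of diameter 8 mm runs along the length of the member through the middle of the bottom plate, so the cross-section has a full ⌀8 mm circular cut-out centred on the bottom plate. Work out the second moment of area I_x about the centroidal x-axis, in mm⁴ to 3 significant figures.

Break the section into simple shapes (no overlaps), measuring from the bottom-left corner of the bounding box.
Bottom plate: 240 × 22, A = 5 280 mm², y = 11 mm, Ī = 212 960 mm⁴.
Web plate: 14 × 300, A = 4 200 mm², y = 172 mm, Ī = 31 500 000 mm⁴.
Top plate: 110 × 12, A = 1 320 mm², y = 328 mm, Ī = 15 840 mm⁴.
Hole (subtracted): ⌀8, A = 50.265 mm², y = 11 mm, Ī = 201.06 mm⁴.
Centroid: ȳ = ΣA·y / ΣA = 112.83 mm.
Transfer each piece to the centroidal x-axis using Ī + A·d² with d = y − 112.83:
  bottom plate: d = -101.83 mm → contributes +54 962 575 mm⁴
  web plate: d = 59.171 mm → contributes +46 204 826 mm⁴
  top plate: d = 215.17 mm → contributes +61 129 659 mm⁴
  hole: d = -101.83 mm → contributes −521 416 mm⁴
Total I = 161 775 644 mm⁴.

I_x ≈ 1.62 × 10⁸ mm⁴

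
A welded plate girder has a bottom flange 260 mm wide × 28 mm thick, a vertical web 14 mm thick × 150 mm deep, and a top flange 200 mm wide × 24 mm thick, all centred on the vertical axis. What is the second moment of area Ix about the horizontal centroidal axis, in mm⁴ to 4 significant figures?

Decompose the section into non-overlapping parts with the origin at the bottom-left of its bounding rectangle.
Bottom plate: 260 × 28, A = 7 280 mm², y = 14 mm, Ī = 475 627 mm⁴.
Web plate: 14 × 150, A = 2 100 mm², y = 103 mm, Ī = 3 937 500 mm⁴.
Top plate: 200 × 24, A = 4 800 mm², y = 190 mm, Ī = 230 400 mm⁴.
Centroid: ȳ = ΣA·y / ΣA = 86.7574 mm.
Transfer each piece to the horizontal centroidal axis using Ī + A·d² with d = y − 86.7574:
  bottom plate: d = -72.7574 mm → contributes +39 013 326 mm⁴
  web plate: d = 16.2426 mm → contributes +4 491 526 mm⁴
  top plate: d = 103.243 mm → contributes +51 393 761 mm⁴
Total I = 94 898 612 mm⁴.

Ix ≈ 9.490 × 10⁷ mm⁴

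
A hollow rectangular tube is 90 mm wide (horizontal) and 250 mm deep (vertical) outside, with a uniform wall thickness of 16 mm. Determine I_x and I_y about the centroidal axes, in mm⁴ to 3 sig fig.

Treat the section as a set of non-overlapping primitives; coordinates are from the bounding-box lower-left.
Outer rectangle: 90 × 250, A = 22 500 mm², y = 125 mm, Ī = 117 187 500 mm⁴.
Inner void (subtracted): 58 × 218, A = 12 644 mm², y = 125 mm, Ī = 50 074 455 mm⁴.
By symmetry the centroid is at mid-height, ȳ = 125 mm.
All pieces are centred on the centroidal x-axis, so I = ΣĪ (holes subtracted) = 67 113 045 mm⁴.
Repeating about the centroidal y-axis gives I_y = 11 642 965 mm⁴.

I_x ≈ 6.71 × 10⁷ mm⁴, I_y ≈ 1.16 × 10⁷ mm⁴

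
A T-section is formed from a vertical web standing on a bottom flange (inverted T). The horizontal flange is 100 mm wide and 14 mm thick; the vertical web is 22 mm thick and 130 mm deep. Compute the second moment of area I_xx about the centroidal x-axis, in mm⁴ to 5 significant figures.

Split into non-overlapping primitives; take the origin at the lower-left of the bounding box.
Flange: 100 × 14, A = 1 400 mm², y = 7 mm, Ī = 22866.67 mm⁴.
Web: 22 × 130, A = 2 860 mm², y = 79 mm, Ī = 4 027 833 mm⁴.
Centroid: ȳ = ΣA·y / ΣA = 55.33803 mm.
Transfer each piece to the centroidal x-axis using Ī + A·d² with d = y − 55.33803:
  flange: d = -48.33803 mm → contributes +3 294 058 mm⁴
  web: d = 23.66197 mm → contributes +5 629 116 mm⁴
Total I = 8 923 173 mm⁴.

I_xx ≈ 8.9232 × 10⁶ mm⁴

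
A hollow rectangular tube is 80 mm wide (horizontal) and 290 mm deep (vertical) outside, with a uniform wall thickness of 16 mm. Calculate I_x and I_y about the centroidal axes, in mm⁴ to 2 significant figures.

I_x ≈ 9.4 × 10⁷ mm⁴, I_y ≈ 1.0 × 10⁷ mm⁴

Break the section into simple shapes (no overlaps), measuring from the bottom-left corner of the bounding box.
Outer rectangle: 80 × 290, A = 23 200 mm², y = 145 mm, Ī = 162 593 333 mm⁴.
Inner void (subtracted): 48 × 258, A = 12 384 mm², y = 145 mm, Ī = 68 694 048 mm⁴.
By symmetry the centroid is at mid-height, ȳ = 145 mm.
All pieces are centred on the centroidal x-axis, so I = ΣĪ (holes subtracted) = 93 899 285 mm⁴.
Repeating about the centroidal y-axis gives I_y = 9 995 605 mm⁴.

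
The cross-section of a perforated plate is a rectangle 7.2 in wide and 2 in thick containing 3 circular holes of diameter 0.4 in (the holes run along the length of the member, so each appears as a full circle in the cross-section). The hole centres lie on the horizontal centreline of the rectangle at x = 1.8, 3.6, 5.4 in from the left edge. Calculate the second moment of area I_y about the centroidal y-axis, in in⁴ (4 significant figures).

Decompose the section into non-overlapping parts with the origin at the bottom-left of its bounding rectangle.
Plate: 7.2 × 2, A = 14.4 in², x = 3.6 in, Ī = 62.208 in⁴.
Hole 1 (subtracted): ⌀0.4, A = 0.125664 in², x = 1.8 in, Ī = 0.00125664 in⁴.
Hole 2 (subtracted): ⌀0.4, A = 0.125664 in², x = 3.6 in, Ī = 0.00125664 in⁴.
Hole 3 (subtracted): ⌀0.4, A = 0.125664 in², x = 5.4 in, Ī = 0.00125664 in⁴.
By symmetry the centroid is at mid-width, x̄ = 3.6 in.
Transfer each piece to the centroidal y-axis using Ī + A·d² with d = x − 3.6:
  plate: d = 0 in → contributes +62.208 in⁴
  hole 1: d = -1.8 in → contributes −0.408407 in⁴
  hole 2: d = 0 in → contributes −0.00125664 in⁴
  hole 3: d = 1.8 in → contributes −0.408407 in⁴
Total I = 61.3899 in⁴.

I_y ≈ 61.39 in⁴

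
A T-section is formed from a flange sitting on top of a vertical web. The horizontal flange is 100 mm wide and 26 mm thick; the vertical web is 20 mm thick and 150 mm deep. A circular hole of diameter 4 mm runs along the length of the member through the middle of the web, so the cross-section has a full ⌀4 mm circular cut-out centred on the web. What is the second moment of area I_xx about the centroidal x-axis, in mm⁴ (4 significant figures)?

Break the section into simple shapes (no overlaps), measuring from the bottom-left corner of the bounding box.
Flange: 100 × 26, A = 2 600 mm², y = 163 mm, Ī = 146 467 mm⁴.
Web: 20 × 150, A = 3 000 mm², y = 75 mm, Ī = 5 625 000 mm⁴.
Hole (subtracted): ⌀4, A = 12.5664 mm², y = 75 mm, Ī = 12.5664 mm⁴.
Centroid: ȳ = ΣA·y / ΣA = 115.949 mm.
Transfer each piece to the centroidal x-axis using Ī + A·d² with d = y − 115.949:
  flange: d = 47.051 mm → contributes +5 902 330 mm⁴
  web: d = -40.949 mm → contributes +10 655 470 mm⁴
  hole: d = -40.949 mm → contributes −21084.1 mm⁴
Total I = 16 536 716 mm⁴.

I_xx ≈ 1.654 × 10⁷ mm⁴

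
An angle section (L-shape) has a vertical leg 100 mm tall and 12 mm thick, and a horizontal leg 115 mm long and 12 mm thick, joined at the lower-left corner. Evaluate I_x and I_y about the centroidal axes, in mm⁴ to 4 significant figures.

Split into non-overlapping primitives; take the origin at the lower-left of the bounding box.
Vertical leg: 12 × 100, A = 1 200 mm², y = 50 mm, Ī = 1 000 000 mm⁴.
Horizontal leg (remainder): 103 × 12, A = 1 236 mm², y = 6 mm, Ī = 14 832 mm⁴.
Centroid: ȳ = ΣA·y / ΣA = 27.6749 mm.
Transfer each piece to the centroidal x-axis using Ī + A·d² with d = y − 27.6749:
  vertical leg: d = 22.3251 mm → contributes +1 598 093 mm⁴
  horizontal leg (remainder): d = -21.6749 mm → contributes +595 505 mm⁴
Total I = 2 193 599 mm⁴.
For the y-axis: x̄ = 35.1749 mm.
Repeating about the centroidal y-axis gives I_y = 3 120 194 mm⁴.

I_x ≈ 2.194 × 10⁶ mm⁴, I_y ≈ 3.120 × 10⁶ mm⁴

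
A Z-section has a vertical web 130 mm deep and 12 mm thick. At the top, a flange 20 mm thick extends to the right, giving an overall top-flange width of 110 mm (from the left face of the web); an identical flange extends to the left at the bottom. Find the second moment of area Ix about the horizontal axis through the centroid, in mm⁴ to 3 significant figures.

Break the section into simple shapes (no overlaps), measuring from the bottom-left corner of the bounding box.
Web: 12 × 130, A = 1 560 mm², y = 65 mm, Ī = 2 197 000 mm⁴.
Top flange (beyond web): 98 × 20, A = 1 960 mm², y = 120 mm, Ī = 65 333 mm⁴.
Bottom flange (beyond web): 98 × 20, A = 1 960 mm², y = 10 mm, Ī = 65 333 mm⁴.
Centroid: ȳ = ΣA·y / ΣA = 65 mm.
Transfer each piece to the horizontal axis through the centroid using Ī + A·d² with d = y − 65:
  web: d = 0 mm → contributes +2 197 000 mm⁴
  top flange (beyond web): d = 55 mm → contributes +5 994 333 mm⁴
  bottom flange (beyond web): d = -55 mm → contributes +5 994 333 mm⁴
Total I = 14 185 667 mm⁴.

Ix ≈ 1.42 × 10⁷ mm⁴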